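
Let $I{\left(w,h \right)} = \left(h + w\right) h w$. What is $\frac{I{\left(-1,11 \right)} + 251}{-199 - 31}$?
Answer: $- \frac{141}{230} \approx -0.61304$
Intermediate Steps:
$I{\left(w,h \right)} = h w \left(h + w\right)$ ($I{\left(w,h \right)} = h \left(h + w\right) w = h w \left(h + w\right)$)
$\frac{I{\left(-1,11 \right)} + 251}{-199 - 31} = \frac{11 \left(-1\right) \left(11 - 1\right) + 251}{-199 - 31} = \frac{11 \left(-1\right) 10 + 251}{-230} = \left(-110 + 251\right) \left(- \frac{1}{230}\right) = 141 \left(- \frac{1}{230}\right) = - \frac{141}{230}$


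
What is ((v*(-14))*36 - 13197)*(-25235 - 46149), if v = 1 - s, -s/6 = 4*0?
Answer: 978032184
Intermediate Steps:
s = 0 (s = -24*0 = -6*0 = 0)
v = 1 (v = 1 - 1*0 = 1 + 0 = 1)
((v*(-14))*36 - 13197)*(-25235 - 46149) = ((1*(-14))*36 - 13197)*(-25235 - 46149) = (-14*36 - 13197)*(-71384) = (-504 - 13197)*(-71384) = -13701*(-71384) = 978032184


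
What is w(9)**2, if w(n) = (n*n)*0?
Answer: 0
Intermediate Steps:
w(n) = 0 (w(n) = n**2*0 = 0)
w(9)**2 = 0**2 = 0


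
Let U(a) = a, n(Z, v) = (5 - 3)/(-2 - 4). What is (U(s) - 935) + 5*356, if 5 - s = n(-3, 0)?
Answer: 2551/3 ≈ 850.33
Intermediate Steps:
n(Z, v) = -⅓ (n(Z, v) = 2/(-6) = 2*(-⅙) = -⅓)
s = 16/3 (s = 5 - 1*(-⅓) = 5 + ⅓ = 16/3 ≈ 5.3333)
(U(s) - 935) + 5*356 = (16/3 - 935) + 5*356 = -2789/3 + 1780 = 2551/3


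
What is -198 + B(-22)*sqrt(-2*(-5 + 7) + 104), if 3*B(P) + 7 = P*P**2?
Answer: -107144/3 ≈ -35715.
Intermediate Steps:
B(P) = -7/3 + P**3/3 (B(P) = -7/3 + (P*P**2)/3 = -7/3 + P**3/3)
-198 + B(-22)*sqrt(-2*(-5 + 7) + 104) = -198 + (-7/3 + (1/3)*(-22)**3)*sqrt(-2*(-5 + 7) + 104) = -198 + (-7/3 + (1/3)*(-10648))*sqrt(-2*2 + 104) = -198 + (-7/3 - 10648/3)*sqrt(-4 + 104) = -198 - 10655*sqrt(100)/3 = -198 - 10655/3*10 = -198 - 106550/3 = -107144/3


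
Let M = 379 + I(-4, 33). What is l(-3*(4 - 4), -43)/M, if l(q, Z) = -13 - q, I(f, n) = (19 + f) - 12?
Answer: -13/382 ≈ -0.034031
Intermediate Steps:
I(f, n) = 7 + f
M = 382 (M = 379 + (7 - 4) = 379 + 3 = 382)
l(-3*(4 - 4), -43)/M = (-13 - (-3)*(4 - 4))/382 = (-13 - (-3)*0)*(1/382) = (-13 - 1*0)*(1/382) = (-13 + 0)*(1/382) = -13*1/382 = -13/382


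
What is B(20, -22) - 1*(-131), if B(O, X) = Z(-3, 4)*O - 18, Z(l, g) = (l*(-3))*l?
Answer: -427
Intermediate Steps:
Z(l, g) = -3*l² (Z(l, g) = (-3*l)*l = -3*l²)
B(O, X) = -18 - 27*O (B(O, X) = (-3*(-3)²)*O - 18 = (-3*9)*O - 18 = -27*O - 18 = -18 - 27*O)
B(20, -22) - 1*(-131) = (-18 - 27*20) - 1*(-131) = (-18 - 540) + 131 = -558 + 131 = -427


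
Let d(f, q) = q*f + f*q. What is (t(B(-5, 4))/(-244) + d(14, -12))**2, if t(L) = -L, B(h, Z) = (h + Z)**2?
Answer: 6721212289/59536 ≈ 1.1289e+5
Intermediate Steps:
B(h, Z) = (Z + h)**2
d(f, q) = 2*f*q (d(f, q) = f*q + f*q = 2*f*q)
(t(B(-5, 4))/(-244) + d(14, -12))**2 = (-(4 - 5)**2/(-244) + 2*14*(-12))**2 = (-1*(-1)**2*(-1/244) - 336)**2 = (-1*1*(-1/244) - 336)**2 = (-1*(-1/244) - 336)**2 = (1/244 - 336)**2 = (-81983/244)**2 = 6721212289/59536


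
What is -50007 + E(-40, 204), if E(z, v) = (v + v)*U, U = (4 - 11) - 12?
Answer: -57759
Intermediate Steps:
U = -19 (U = -7 - 12 = -19)
E(z, v) = -38*v (E(z, v) = (v + v)*(-19) = (2*v)*(-19) = -38*v)
-50007 + E(-40, 204) = -50007 - 38*204 = -50007 - 7752 = -57759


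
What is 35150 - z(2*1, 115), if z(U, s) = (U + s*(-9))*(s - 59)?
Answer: 92998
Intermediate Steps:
z(U, s) = (-59 + s)*(U - 9*s) (z(U, s) = (U - 9*s)*(-59 + s) = (-59 + s)*(U - 9*s))
35150 - z(2*1, 115) = 35150 - (-118 - 9*115² + 531*115 + (2*1)*115) = 35150 - (-59*2 - 9*13225 + 61065 + 2*115) = 35150 - (-118 - 119025 + 61065 + 230) = 35150 - 1*(-57848) = 35150 + 57848 = 92998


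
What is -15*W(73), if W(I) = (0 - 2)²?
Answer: -60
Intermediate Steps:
W(I) = 4 (W(I) = (-2)² = 4)
-15*W(73) = -15*4 = -60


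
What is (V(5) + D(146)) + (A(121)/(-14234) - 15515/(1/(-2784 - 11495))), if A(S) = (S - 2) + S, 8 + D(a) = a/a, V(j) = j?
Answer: 1576690806791/7117 ≈ 2.2154e+8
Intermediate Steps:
D(a) = -7 (D(a) = -8 + a/a = -8 + 1 = -7)
A(S) = -2 + 2*S (A(S) = (-2 + S) + S = -2 + 2*S)
(V(5) + D(146)) + (A(121)/(-14234) - 15515/(1/(-2784 - 11495))) = (5 - 7) + ((-2 + 2*121)/(-14234) - 15515/(1/(-2784 - 11495))) = -2 + ((-2 + 242)*(-1/14234) - 15515/(1/(-14279))) = -2 + (240*(-1/14234) - 15515/(-1/14279)) = -2 + (-120/7117 - 15515*(-14279)) = -2 + (-120/7117 + 221538685) = -2 + 1576690821025/7117 = 1576690806791/7117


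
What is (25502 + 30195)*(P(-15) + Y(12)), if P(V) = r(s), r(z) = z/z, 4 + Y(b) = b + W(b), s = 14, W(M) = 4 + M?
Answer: 1392425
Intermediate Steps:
Y(b) = 2*b (Y(b) = -4 + (b + (4 + b)) = -4 + (4 + 2*b) = 2*b)
r(z) = 1
P(V) = 1
(25502 + 30195)*(P(-15) + Y(12)) = (25502 + 30195)*(1 + 2*12) = 55697*(1 + 24) = 55697*25 = 1392425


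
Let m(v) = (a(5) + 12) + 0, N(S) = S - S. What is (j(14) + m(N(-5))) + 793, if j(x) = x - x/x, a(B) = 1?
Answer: 819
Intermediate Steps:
N(S) = 0
j(x) = -1 + x (j(x) = x - 1*1 = x - 1 = -1 + x)
m(v) = 13 (m(v) = (1 + 12) + 0 = 13 + 0 = 13)
(j(14) + m(N(-5))) + 793 = ((-1 + 14) + 13) + 793 = (13 + 13) + 793 = 26 + 793 = 819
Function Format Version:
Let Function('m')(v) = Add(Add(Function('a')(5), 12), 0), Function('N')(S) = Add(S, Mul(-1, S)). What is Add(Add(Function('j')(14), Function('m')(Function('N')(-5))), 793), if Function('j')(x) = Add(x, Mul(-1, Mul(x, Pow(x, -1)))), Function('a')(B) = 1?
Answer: 819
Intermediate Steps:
Function('N')(S) = 0
Function('j')(x) = Add(-1, x) (Function('j')(x) = Add(x, Mul(-1, 1)) = Add(x, -1) = Add(-1, x))
Function('m')(v) = 13 (Function('m')(v) = Add(Add(1, 12), 0) = Add(13, 0) = 13)
Add(Add(Function('j')(14), Function('m')(Function('N')(-5))), 793) = Add(Add(Add(-1, 14), 13), 793) = Add(Add(13, 13), 793) = Add(26, 793) = 819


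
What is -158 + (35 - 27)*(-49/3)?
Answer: -866/3 ≈ -288.67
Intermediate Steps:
-158 + (35 - 27)*(-49/3) = -158 + 8*(-49*⅓) = -158 + 8*(-49/3) = -158 - 392/3 = -866/3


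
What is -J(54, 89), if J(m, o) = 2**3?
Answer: -8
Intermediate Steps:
J(m, o) = 8
-J(54, 89) = -1*8 = -8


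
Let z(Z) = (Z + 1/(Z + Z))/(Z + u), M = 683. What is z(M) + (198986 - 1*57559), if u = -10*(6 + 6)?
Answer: 108766498745/769058 ≈ 1.4143e+5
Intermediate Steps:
u = -120 (u = -10*12 = -120)
z(Z) = (Z + 1/(2*Z))/(-120 + Z) (z(Z) = (Z + 1/(Z + Z))/(Z - 120) = (Z + 1/(2*Z))/(-120 + Z))
z(M) + (198986 - 1*57559) = (½ + 683²)/(683*(-120 + 683)) + (198986 - 1*57559) = (1/683)*(½ + 466489)/563 + (198986 - 57559) = (1/683)*(1/563)*(932979/2) + 141427 = 932979/769058 + 141427 = 108766498745/769058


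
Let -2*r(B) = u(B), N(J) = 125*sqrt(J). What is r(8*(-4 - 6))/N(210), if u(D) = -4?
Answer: sqrt(210)/13125 ≈ 0.0011041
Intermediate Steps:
r(B) = 2 (r(B) = -1/2*(-4) = 2)
r(8*(-4 - 6))/N(210) = 2/((125*sqrt(210))) = 2*(sqrt(210)/26250) = sqrt(210)/13125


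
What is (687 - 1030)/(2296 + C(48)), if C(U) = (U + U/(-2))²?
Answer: -343/2872 ≈ -0.11943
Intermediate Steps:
C(U) = U²/4 (C(U) = (U + U*(-½))² = (U - U/2)² = (U/2)² = U²/4)
(687 - 1030)/(2296 + C(48)) = (687 - 1030)/(2296 + (¼)*48²) = -343/(2296 + (¼)*2304) = -343/(2296 + 576) = -343/2872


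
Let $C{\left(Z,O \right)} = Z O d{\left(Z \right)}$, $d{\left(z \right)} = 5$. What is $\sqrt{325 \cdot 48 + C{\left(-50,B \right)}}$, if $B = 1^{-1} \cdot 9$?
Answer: $5 \sqrt{534} \approx 115.54$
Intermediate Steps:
$B = 9$ ($B = 1 \cdot 9 = 9$)
$C{\left(Z,O \right)} = 5 O Z$ ($C{\left(Z,O \right)} = Z O 5 = O Z 5 = 5 O Z$)
$\sqrt{325 \cdot 48 + C{\left(-50,B \right)}} = \sqrt{325 \cdot 48 + 5 \cdot 9 \left(-50\right)} = \sqrt{15600 - 2250} = \sqrt{13350} = 5 \sqrt{534}$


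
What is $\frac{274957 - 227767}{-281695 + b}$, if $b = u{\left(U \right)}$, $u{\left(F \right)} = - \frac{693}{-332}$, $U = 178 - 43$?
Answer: $- \frac{15667080}{93522047} \approx -0.16752$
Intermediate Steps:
$U = 135$
$u{\left(F \right)} = \frac{693}{332}$ ($u{\left(F \right)} = \left(-693\right) \left(- \frac{1}{332}\right) = \frac{693}{332}$)
$b = \frac{693}{332} \approx 2.0873$
$\frac{274957 - 227767}{-281695 + b} = \frac{274957 - 227767}{-281695 + \frac{693}{332}} = \frac{47190}{- \frac{93522047}{332}} = 47190 \left(- \frac{332}{93522047}\right) = - \frac{15667080}{93522047}$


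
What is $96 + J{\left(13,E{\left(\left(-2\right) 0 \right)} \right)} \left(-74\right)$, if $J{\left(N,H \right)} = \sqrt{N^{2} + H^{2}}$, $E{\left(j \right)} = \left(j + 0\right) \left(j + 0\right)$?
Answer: $-866$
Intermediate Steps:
$E{\left(j \right)} = j^{2}$ ($E{\left(j \right)} = j j = j^{2}$)
$J{\left(N,H \right)} = \sqrt{H^{2} + N^{2}}$
$96 + J{\left(13,E{\left(\left(-2\right) 0 \right)} \right)} \left(-74\right) = 96 + \sqrt{\left(\left(\left(-2\right) 0\right)^{2}\right)^{2} + 13^{2}} \left(-74\right) = 96 + \sqrt{\left(0^{2}\right)^{2} + 169} \left(-74\right) = 96 + \sqrt{0^{2} + 169} \left(-74\right) = 96 + \sqrt{0 + 169} \left(-74\right) = 96 + \sqrt{169} \left(-74\right) = 96 + 13 \left(-74\right) = 96 - 962 = -866$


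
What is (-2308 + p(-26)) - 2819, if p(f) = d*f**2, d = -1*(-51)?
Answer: 29349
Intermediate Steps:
d = 51
p(f) = 51*f**2
(-2308 + p(-26)) - 2819 = (-2308 + 51*(-26)**2) - 2819 = (-2308 + 51*676) - 2819 = (-2308 + 34476) - 2819 = 32168 - 2819 = 29349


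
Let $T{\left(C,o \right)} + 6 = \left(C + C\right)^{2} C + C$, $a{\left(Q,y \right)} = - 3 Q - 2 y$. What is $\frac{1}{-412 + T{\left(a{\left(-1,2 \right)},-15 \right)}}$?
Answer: $- \frac{1}{423} \approx -0.0023641$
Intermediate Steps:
$T{\left(C,o \right)} = -6 + C + 4 C^{3}$ ($T{\left(C,o \right)} = -6 + \left(\left(C + C\right)^{2} C + C\right) = -6 + \left(\left(2 C\right)^{2} C + C\right) = -6 + \left(4 C^{2} C + C\right) = -6 + \left(4 C^{3} + C\right) = -6 + \left(C + 4 C^{3}\right) = -6 + C + 4 C^{3}$)
$\frac{1}{-412 + T{\left(a{\left(-1,2 \right)},-15 \right)}} = \frac{1}{-412 - \left(7 - 4 \left(\left(-3\right) \left(-1\right) - 4\right)^{3}\right)} = \frac{1}{-412 + \left(-6 + \left(3 - 4\right) + 4 \left(3 - 4\right)^{3}\right)} = \frac{1}{-412 - \left(7 + 4\right)} = \frac{1}{-412 - 11} = \frac{1}{-423} = - \frac{1}{423}$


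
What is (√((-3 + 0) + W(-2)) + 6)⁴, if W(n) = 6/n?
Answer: (6 + I*√6)⁴ ≈ 36.0 + 1763.6*I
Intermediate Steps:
(√((-3 + 0) + W(-2)) + 6)⁴ = (√((-3 + 0) + 6/(-2)) + 6)⁴ = (√(-3 + 6*(-½)) + 6)⁴ = (√(-3 - 3) + 6)⁴ = (√(-6) + 6)⁴ = (I*√6 + 6)⁴ = (6 + I*√6)⁴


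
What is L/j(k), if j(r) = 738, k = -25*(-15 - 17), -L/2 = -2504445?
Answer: 834815/123 ≈ 6787.1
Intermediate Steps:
L = 5008890 (L = -2*(-2504445) = 5008890)
k = 800 (k = -25*(-32) = 800)
L/j(k) = 5008890/738 = 5008890*(1/738) = 834815/123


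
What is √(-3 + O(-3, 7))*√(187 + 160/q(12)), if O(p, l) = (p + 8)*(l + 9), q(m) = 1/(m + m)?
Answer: √310079 ≈ 556.85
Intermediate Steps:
q(m) = 1/(2*m)
O(p, l) = (8 + p)*(9 + l)
√(-3 + O(-3, 7))*√(187 + 160/q(12)) = √(-3 + (72 + 8*7 + 9*(-3) + 7*(-3)))*√(187 + 160/(((½)/12))) = √(-3 + (72 + 56 - 27 - 21))*√(187 + 160/(((½)*(1/12)))) = √(-3 + 80)*√(187 + 160/(1/24)) = √77*√(187 + 160*24) = √77*√(187 + 3840) = √77*√4027 = √310079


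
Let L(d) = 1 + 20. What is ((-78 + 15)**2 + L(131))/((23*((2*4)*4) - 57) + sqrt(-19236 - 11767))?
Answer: 193515/35146 - 285*I*sqrt(31003)/35146 ≈ 5.506 - 1.4278*I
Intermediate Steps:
L(d) = 21
((-78 + 15)**2 + L(131))/((23*((2*4)*4) - 57) + sqrt(-19236 - 11767)) = ((-78 + 15)**2 + 21)/((23*((2*4)*4) - 57) + sqrt(-19236 - 11767)) = ((-63)**2 + 21)/((23*(8*4) - 57) + sqrt(-31003)) = (3969 + 21)/((23*32 - 57) + I*sqrt(31003)) = 3990/((736 - 57) + I*sqrt(31003)) = 3990/(679 + I*sqrt(31003))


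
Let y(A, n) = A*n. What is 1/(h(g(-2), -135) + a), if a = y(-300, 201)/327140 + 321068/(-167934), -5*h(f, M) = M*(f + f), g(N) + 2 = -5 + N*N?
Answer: -1373448219/225377626621 ≈ -0.0060940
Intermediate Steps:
g(N) = -7 + N² (g(N) = -2 + (-5 + N*N) = -2 + (-5 + N²) = -7 + N²)
h(f, M) = -2*M*f/5 (h(f, M) = -M*(f + f)/5 = -M*2*f/5 = -2*M*f/5)
a = -2879015143/1373448219 (a = -300*201/327140 + 321068/(-167934) = -60300*1/327140 + 321068*(-1/167934) = -3015/16357 - 160534/83967 = -2879015143/1373448219 ≈ -2.0962)
1/(h(g(-2), -135) + a) = 1/(-⅖*(-135)*(-7 + (-2)²) - 2879015143/1373448219) = 1/(-⅖*(-135)*(-7 + 4) - 2879015143/1373448219) = 1/(-⅖*(-135)*(-3) - 2879015143/1373448219) = 1/(-162 - 2879015143/1373448219) = 1/(-225377626621/1373448219) = -1373448219/225377626621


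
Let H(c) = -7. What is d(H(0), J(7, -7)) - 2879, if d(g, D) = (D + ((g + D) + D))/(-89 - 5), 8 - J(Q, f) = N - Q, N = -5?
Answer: -270679/94 ≈ -2879.6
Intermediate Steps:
J(Q, f) = 13 + Q (J(Q, f) = 8 - (-5 - Q) = 8 + (5 + Q) = 13 + Q)
d(g, D) = -3*D/94 - g/94 (d(g, D) = (D + ((D + g) + D))/(-94) = (D + (g + 2*D))*(-1/94) = (g + 3*D)*(-1/94) = -3*D/94 - g/94)
d(H(0), J(7, -7)) - 2879 = (-3*(13 + 7)/94 - 1/94*(-7)) - 2879 = (-3/94*20 + 7/94) - 2879 = (-30/47 + 7/94) - 2879 = -53/94 - 2879 = -270679/94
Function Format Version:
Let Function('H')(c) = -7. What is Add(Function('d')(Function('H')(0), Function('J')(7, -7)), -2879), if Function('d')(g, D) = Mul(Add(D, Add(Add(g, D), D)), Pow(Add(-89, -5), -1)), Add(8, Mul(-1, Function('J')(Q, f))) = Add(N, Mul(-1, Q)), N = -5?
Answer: Rational(-270679, 94) ≈ -2879.6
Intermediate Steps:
Function('J')(Q, f) = Add(13, Q) (Function('J')(Q, f) = Add(8, Mul(-1, Add(-5, Mul(-1, Q)))) = Add(8, Add(5, Q)) = Add(13, Q))
Function('d')(g, D) = Add(Mul(Rational(-3, 94), D), Mul(Rational(-1, 94), g)) (Function('d')(g, D) = Mul(Add(D, Add(Add(D, g), D)), Pow(-94, -1)) = Mul(Add(D, Add(g, Mul(2, D))), Rational(-1, 94)) = Mul(Add(g, Mul(3, D)), Rational(-1, 94)) = Add(Mul(Rational(-3, 94), D), Mul(Rational(-1, 94), g)))
Add(Function('d')(Function('H')(0), Function('J')(7, -7)), -2879) = Add(Add(Mul(Rational(-3, 94), Add(13, 7)), Mul(Rational(-1, 94), -7)), -2879) = Add(Add(Mul(Rational(-3, 94), 20), Rational(7, 94)), -2879) = Add(Add(Rational(-30, 47), Rational(7, 94)), -2879) = Add(Rational(-53, 94), -2879) = Rational(-270679, 94)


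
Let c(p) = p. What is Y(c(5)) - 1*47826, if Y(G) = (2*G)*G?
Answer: -47776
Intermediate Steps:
Y(G) = 2*G²
Y(c(5)) - 1*47826 = 2*5² - 1*47826 = 2*25 - 47826 = 50 - 47826 = -47776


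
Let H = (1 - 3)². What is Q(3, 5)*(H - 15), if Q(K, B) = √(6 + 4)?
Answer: -11*√10 ≈ -34.785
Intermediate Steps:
Q(K, B) = √10
H = 4 (H = (-2)² = 4)
Q(3, 5)*(H - 15) = √10*(4 - 15) = √10*(-11) = -11*√10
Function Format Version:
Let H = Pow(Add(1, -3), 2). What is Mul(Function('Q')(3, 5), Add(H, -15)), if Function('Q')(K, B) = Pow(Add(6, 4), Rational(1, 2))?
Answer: Mul(-11, Pow(10, Rational(1, 2))) ≈ -34.785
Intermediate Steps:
Function('Q')(K, B) = Pow(10, Rational(1, 2))
H = 4 (H = Pow(-2, 2) = 4)
Mul(Function('Q')(3, 5), Add(H, -15)) = Mul(Pow(10, Rational(1, 2)), Add(4, -15)) = Mul(Pow(10, Rational(1, 2)), -11) = Mul(-11, Pow(10, Rational(1, 2)))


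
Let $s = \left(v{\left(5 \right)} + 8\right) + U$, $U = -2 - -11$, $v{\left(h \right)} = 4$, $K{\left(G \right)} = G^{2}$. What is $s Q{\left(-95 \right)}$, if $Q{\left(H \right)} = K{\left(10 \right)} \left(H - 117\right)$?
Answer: $-445200$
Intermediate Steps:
$Q{\left(H \right)} = -11700 + 100 H$ ($Q{\left(H \right)} = 10^{2} \left(H - 117\right) = 100 \left(-117 + H\right) = -11700 + 100 H$)
$U = 9$ ($U = -2 + 11 = 9$)
$s = 21$ ($s = \left(4 + 8\right) + 9 = 12 + 9 = 21$)
$s Q{\left(-95 \right)} = 21 \left(-11700 + 100 \left(-95\right)\right) = 21 \left(-11700 - 9500\right) = 21 \left(-21200\right) = -445200$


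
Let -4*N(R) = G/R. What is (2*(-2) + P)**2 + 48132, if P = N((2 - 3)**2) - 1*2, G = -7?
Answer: 770401/16 ≈ 48150.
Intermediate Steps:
N(R) = 7/(4*R) (N(R) = -(-7)/(4*R) = 7/(4*R))
P = -1/4 (P = 7/(4*((2 - 3)**2)) - 1*2 = 7/(4*((-1)**2)) - 2 = (7/4)/1 - 2 = (7/4)*1 - 2 = 7/4 - 2 = -1/4 ≈ -0.25000)
(2*(-2) + P)**2 + 48132 = (2*(-2) - 1/4)**2 + 48132 = (-4 - 1/4)**2 + 48132 = (-17/4)**2 + 48132 = 289/16 + 48132 = 770401/16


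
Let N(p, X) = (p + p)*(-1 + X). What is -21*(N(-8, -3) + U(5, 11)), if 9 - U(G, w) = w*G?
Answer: -378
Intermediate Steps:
U(G, w) = 9 - G*w (U(G, w) = 9 - w*G = 9 - G*w)
N(p, X) = 2*p*(-1 + X) (N(p, X) = (2*p)*(-1 + X) = 2*p*(-1 + X))
-21*(N(-8, -3) + U(5, 11)) = -21*(2*(-8)*(-1 - 3) + (9 - 1*5*11)) = -21*(2*(-8)*(-4) + (9 - 55)) = -21*(64 - 46) = -21*18 = -378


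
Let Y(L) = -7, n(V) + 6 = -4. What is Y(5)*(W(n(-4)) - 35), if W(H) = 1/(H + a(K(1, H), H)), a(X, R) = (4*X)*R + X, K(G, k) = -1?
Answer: 7098/29 ≈ 244.76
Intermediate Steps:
n(V) = -10 (n(V) = -6 - 4 = -10)
a(X, R) = X + 4*R*X (a(X, R) = 4*R*X + X = X + 4*R*X)
W(H) = 1/(-1 - 3*H) (W(H) = 1/(H - (1 + 4*H)) = 1/(H + (-1 - 4*H)) = 1/(-1 - 3*H))
Y(5)*(W(n(-4)) - 35) = -7*(-1/(1 + 3*(-10)) - 35) = -7*(-1/(1 - 30) - 35) = -7*(-1/(-29) - 35) = -7*(-1*(-1/29) - 35) = -7*(1/29 - 35) = -7*(-1014/29) = 7098/29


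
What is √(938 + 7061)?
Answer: √7999 ≈ 89.437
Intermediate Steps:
√(938 + 7061) = √7999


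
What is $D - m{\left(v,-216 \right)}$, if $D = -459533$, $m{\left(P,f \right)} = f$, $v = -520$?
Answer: $-459317$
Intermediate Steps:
$D - m{\left(v,-216 \right)} = -459533 - -216 = -459533 + 216 = -459317$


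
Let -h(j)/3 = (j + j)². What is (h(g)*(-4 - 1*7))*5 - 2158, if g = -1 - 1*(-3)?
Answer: 482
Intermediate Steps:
g = 2 (g = -1 + 3 = 2)
h(j) = -12*j² (h(j) = -3*(j + j)² = -3*4*j² = -12*j²)
(h(g)*(-4 - 1*7))*5 - 2158 = ((-12*2²)*(-4 - 1*7))*5 - 2158 = ((-12*4)*(-4 - 7))*5 - 2158 = -48*(-11)*5 - 2158 = 528*5 - 2158 = 2640 - 2158 = 482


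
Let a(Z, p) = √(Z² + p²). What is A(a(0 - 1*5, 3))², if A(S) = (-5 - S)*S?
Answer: 2006 + 340*√34 ≈ 3988.5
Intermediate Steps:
A(S) = S*(-5 - S)
A(a(0 - 1*5, 3))² = (-√((0 - 1*5)² + 3²)*(5 + √((0 - 1*5)² + 3²)))² = (-√((0 - 5)² + 9)*(5 + √((0 - 5)² + 9)))² = (-√((-5)² + 9)*(5 + √((-5)² + 9)))² = (-√(25 + 9)*(5 + √(25 + 9)))² = (-√34*(5 + √34))² = 34*(5 + √34)²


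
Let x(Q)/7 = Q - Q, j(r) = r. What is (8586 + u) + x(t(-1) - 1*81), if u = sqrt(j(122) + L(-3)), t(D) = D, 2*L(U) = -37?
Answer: 8586 + 3*sqrt(46)/2 ≈ 8596.2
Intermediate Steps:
L(U) = -37/2 (L(U) = (1/2)*(-37) = -37/2)
u = 3*sqrt(46)/2 (u = sqrt(122 - 37/2) = sqrt(207/2) = 3*sqrt(46)/2 ≈ 10.173)
x(Q) = 0 (x(Q) = 7*(Q - Q) = 7*0 = 0)
(8586 + u) + x(t(-1) - 1*81) = (8586 + 3*sqrt(46)/2) + 0 = 8586 + 3*sqrt(46)/2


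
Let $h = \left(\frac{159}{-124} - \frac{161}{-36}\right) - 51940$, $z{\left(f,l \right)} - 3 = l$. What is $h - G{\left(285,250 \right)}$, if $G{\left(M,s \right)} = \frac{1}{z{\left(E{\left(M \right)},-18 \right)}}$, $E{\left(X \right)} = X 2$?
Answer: $- \frac{72451757}{1395} \approx -51937.0$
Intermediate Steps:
$E{\left(X \right)} = 2 X$
$z{\left(f,l \right)} = 3 + l$
$G{\left(M,s \right)} = - \frac{1}{15}$ ($G{\left(M,s \right)} = \frac{1}{3 - 18} = \frac{1}{-15} = - \frac{1}{15}$)
$h = - \frac{14490370}{279}$ ($h = \left(159 \left(- \frac{1}{124}\right) - - \frac{161}{36}\right) - 51940 = \left(- \frac{159}{124} + \frac{161}{36}\right) - 51940 = \frac{890}{279} - 51940 = - \frac{14490370}{279} \approx -51937.0$)
$h - G{\left(285,250 \right)} = - \frac{14490370}{279} - - \frac{1}{15} = - \frac{14490370}{279} + \frac{1}{15} = - \frac{72451757}{1395}$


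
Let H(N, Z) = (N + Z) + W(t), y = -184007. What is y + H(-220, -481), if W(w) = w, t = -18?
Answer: -184726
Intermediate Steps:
H(N, Z) = -18 + N + Z (H(N, Z) = (N + Z) - 18 = -18 + N + Z)
y + H(-220, -481) = -184007 + (-18 - 220 - 481) = -184007 - 719 = -184726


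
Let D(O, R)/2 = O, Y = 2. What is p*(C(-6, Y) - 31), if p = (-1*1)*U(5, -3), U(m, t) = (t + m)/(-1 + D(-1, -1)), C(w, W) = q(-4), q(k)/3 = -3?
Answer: -80/3 ≈ -26.667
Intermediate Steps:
D(O, R) = 2*O
q(k) = -9 (q(k) = 3*(-3) = -9)
C(w, W) = -9
U(m, t) = -m/3 - t/3 (U(m, t) = (t + m)/(-1 + 2*(-1)) = (m + t)/(-1 - 2) = (m + t)/(-3) = (m + t)*(-⅓) = -m/3 - t/3)
p = ⅔ (p = (-1*1)*(-⅓*5 - ⅓*(-3)) = -(-5/3 + 1) = -1*(-⅔) = ⅔ ≈ 0.66667)
p*(C(-6, Y) - 31) = 2*(-9 - 31)/3 = (⅔)*(-40) = -80/3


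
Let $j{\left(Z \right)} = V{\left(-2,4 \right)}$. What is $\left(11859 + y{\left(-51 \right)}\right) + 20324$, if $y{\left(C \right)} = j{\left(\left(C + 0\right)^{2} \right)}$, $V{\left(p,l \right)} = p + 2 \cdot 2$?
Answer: $32185$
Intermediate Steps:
$V{\left(p,l \right)} = 4 + p$ ($V{\left(p,l \right)} = p + 4 = 4 + p$)
$j{\left(Z \right)} = 2$ ($j{\left(Z \right)} = 4 - 2 = 2$)
$y{\left(C \right)} = 2$
$\left(11859 + y{\left(-51 \right)}\right) + 20324 = \left(11859 + 2\right) + 20324 = 11861 + 20324 = 32185$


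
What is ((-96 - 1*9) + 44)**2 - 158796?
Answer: -155075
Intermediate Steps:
((-96 - 1*9) + 44)**2 - 158796 = ((-96 - 9) + 44)**2 - 158796 = (-105 + 44)**2 - 158796 = (-61)**2 - 158796 = 3721 - 158796 = -155075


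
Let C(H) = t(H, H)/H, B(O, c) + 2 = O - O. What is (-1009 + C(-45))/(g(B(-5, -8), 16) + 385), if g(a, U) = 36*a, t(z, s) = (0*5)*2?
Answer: -1009/313 ≈ -3.2236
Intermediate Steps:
B(O, c) = -2 (B(O, c) = -2 + (O - O) = -2 + 0 = -2)
t(z, s) = 0 (t(z, s) = 0*2 = 0)
C(H) = 0 (C(H) = 0/H = 0)
(-1009 + C(-45))/(g(B(-5, -8), 16) + 385) = (-1009 + 0)/(36*(-2) + 385) = -1009/(-72 + 385) = -1009/313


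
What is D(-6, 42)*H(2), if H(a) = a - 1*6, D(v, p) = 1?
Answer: -4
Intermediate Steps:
H(a) = -6 + a (H(a) = a - 6 = -6 + a)
D(-6, 42)*H(2) = 1*(-6 + 2) = 1*(-4) = -4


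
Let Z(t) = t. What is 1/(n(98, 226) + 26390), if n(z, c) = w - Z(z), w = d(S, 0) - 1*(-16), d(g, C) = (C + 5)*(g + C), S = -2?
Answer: 1/26298 ≈ 3.8026e-5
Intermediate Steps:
d(g, C) = (5 + C)*(C + g)
w = 6 (w = (0² + 5*0 + 5*(-2) + 0*(-2)) - 1*(-16) = (0 + 0 - 10 + 0) + 16 = -10 + 16 = 6)
n(z, c) = 6 - z
1/(n(98, 226) + 26390) = 1/((6 - 1*98) + 26390) = 1/((6 - 98) + 26390) = 1/(-92 + 26390) = 1/26298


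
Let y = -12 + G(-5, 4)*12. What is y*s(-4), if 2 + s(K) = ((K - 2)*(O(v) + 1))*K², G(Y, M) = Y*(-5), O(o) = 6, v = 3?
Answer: -194112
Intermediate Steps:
G(Y, M) = -5*Y
s(K) = -2 + K²*(-14 + 7*K) (s(K) = -2 + ((K - 2)*(6 + 1))*K² = -2 + ((-2 + K)*7)*K² = -2 + (-14 + 7*K)*K² = -2 + K²*(-14 + 7*K))
y = 288 (y = -12 - 5*(-5)*12 = -12 + 25*12 = -12 + 300 = 288)
y*s(-4) = 288*(-2 - 14*(-4)² + 7*(-4)³) = 288*(-2 - 14*16 + 7*(-64)) = 288*(-2 - 224 - 448) = 288*(-674) = -194112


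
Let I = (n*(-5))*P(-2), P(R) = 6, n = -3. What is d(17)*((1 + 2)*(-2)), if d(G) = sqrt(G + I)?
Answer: -6*sqrt(107) ≈ -62.064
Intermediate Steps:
I = 90 (I = -3*(-5)*6 = 15*6 = 90)
d(G) = sqrt(90 + G) (d(G) = sqrt(G + 90) = sqrt(90 + G))
d(17)*((1 + 2)*(-2)) = sqrt(90 + 17)*((1 + 2)*(-2)) = sqrt(107)*(3*(-2)) = sqrt(107)*(-6) = -6*sqrt(107)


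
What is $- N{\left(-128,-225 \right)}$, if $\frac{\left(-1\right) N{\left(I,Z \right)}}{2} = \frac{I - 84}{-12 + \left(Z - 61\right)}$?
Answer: $\frac{212}{149} \approx 1.4228$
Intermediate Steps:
$N{\left(I,Z \right)} = - \frac{2 \left(-84 + I\right)}{-73 + Z}$ ($N{\left(I,Z \right)} = - 2 \frac{I - 84}{-12 + \left(Z - 61\right)} = - 2 \frac{-84 + I}{-12 + \left(Z - 61\right)} = - 2 \frac{-84 + I}{-12 + \left(-61 + Z\right)} = - 2 \frac{-84 + I}{-73 + Z} = - \frac{2 \left(-84 + I\right)}{-73 + Z}$)
$- N{\left(-128,-225 \right)} = - \frac{2 \left(84 - -128\right)}{-73 - 225} = - \frac{2 \left(84 + 128\right)}{-298} = - \frac{2 \left(-1\right) 212}{298} = \left(-1\right) \left(- \frac{212}{149}\right) = \frac{212}{149}$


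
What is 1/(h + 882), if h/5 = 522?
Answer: 1/3492 ≈ 0.00028637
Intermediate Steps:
h = 2610 (h = 5*522 = 2610)
1/(h + 882) = 1/(2610 + 882) = 1/3492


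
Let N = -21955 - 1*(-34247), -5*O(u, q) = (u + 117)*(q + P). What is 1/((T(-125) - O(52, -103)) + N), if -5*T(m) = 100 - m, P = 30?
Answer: 5/48898 ≈ 0.00010225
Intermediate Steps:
O(u, q) = -(30 + q)*(117 + u)/5 (O(u, q) = -(u + 117)*(q + 30)/5 = -(117 + u)*(30 + q)/5 = -(30 + q)*(117 + u)/5)
T(m) = -20 + m/5 (T(m) = -(100 - m)/5 = -20 + m/5)
N = 12292 (N = -21955 + 34247 = 12292)
1/((T(-125) - O(52, -103)) + N) = 1/(((-20 + (⅕)*(-125)) - (-702 - 6*52 - 117/5*(-103) - ⅕*(-103)*52)) + 12292) = 1/(((-20 - 25) - (-702 - 312 + 12051/5 + 5356/5)) + 12292) = 1/((-45 - 1*12337/5) + 12292) = 1/((-45 - 12337/5) + 12292) = 1/(-12562/5 + 12292) = 1/(48898/5) = 5/48898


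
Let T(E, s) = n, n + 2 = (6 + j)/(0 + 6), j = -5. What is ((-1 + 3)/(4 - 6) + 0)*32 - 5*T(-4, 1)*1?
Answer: -137/6 ≈ -22.833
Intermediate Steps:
n = -11/6 (n = -2 + (6 - 5)/(0 + 6) = -2 + 1/6 = -2 + 1*(⅙) = -2 + ⅙ = -11/6 ≈ -1.8333)
T(E, s) = -11/6
((-1 + 3)/(4 - 6) + 0)*32 - 5*T(-4, 1)*1 = ((-1 + 3)/(4 - 6) + 0)*32 - 5*(-11/6)*1 = (2/(-2) + 0)*32 + (55/6)*1 = (2*(-½) + 0)*32 + 55/6 = (-1 + 0)*32 + 55/6 = -1*32 + 55/6 = -32 + 55/6 = -137/6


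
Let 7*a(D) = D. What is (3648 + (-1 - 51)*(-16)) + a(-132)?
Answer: 31228/7 ≈ 4461.1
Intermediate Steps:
a(D) = D/7
(3648 + (-1 - 51)*(-16)) + a(-132) = (3648 + (-1 - 51)*(-16)) + (1/7)*(-132) = (3648 - 52*(-16)) - 132/7 = (3648 + 832) - 132/7 = 4480 - 132/7 = 31228/7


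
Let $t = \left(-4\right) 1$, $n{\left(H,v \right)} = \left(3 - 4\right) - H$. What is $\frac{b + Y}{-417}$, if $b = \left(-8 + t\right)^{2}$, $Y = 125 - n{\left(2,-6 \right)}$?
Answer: $- \frac{272}{417} \approx -0.65228$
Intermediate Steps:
$n{\left(H,v \right)} = -1 - H$ ($n{\left(H,v \right)} = \left(3 - 4\right) - H = -1 - H$)
$t = -4$
$Y = 128$ ($Y = 125 - \left(-1 - 2\right) = 125 - -3 = 125 + 3 = 128$)
$b = 144$ ($b = \left(-8 - 4\right)^{2} = \left(-12\right)^{2} = 144$)
$\frac{b + Y}{-417} = \frac{144 + 128}{-417} = 272 \left(- \frac{1}{417}\right) = - \frac{272}{417}$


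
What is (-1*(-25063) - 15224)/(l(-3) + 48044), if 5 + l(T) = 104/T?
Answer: 29517/144013 ≈ 0.20496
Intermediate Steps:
l(T) = -5 + 104/T
(-1*(-25063) - 15224)/(l(-3) + 48044) = (-1*(-25063) - 15224)/((-5 + 104/(-3)) + 48044) = (25063 - 15224)/((-5 + 104*(-⅓)) + 48044) = 9839/((-5 - 104/3) + 48044) = 9839/(-119/3 + 48044) = 9839/(144013/3) = 9839*(3/144013) = 29517/144013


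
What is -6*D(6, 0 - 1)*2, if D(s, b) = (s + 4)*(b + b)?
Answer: 240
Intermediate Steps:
D(s, b) = 2*b*(4 + s) (D(s, b) = (4 + s)*(2*b) = 2*b*(4 + s))
-6*D(6, 0 - 1)*2 = -12*(0 - 1)*(4 + 6)*2 = -12*(-1)*10*2 = -6*(-20)*2 = 120*2 = 240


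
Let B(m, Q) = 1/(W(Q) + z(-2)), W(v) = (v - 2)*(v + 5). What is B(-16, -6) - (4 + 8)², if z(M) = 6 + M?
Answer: -1727/12 ≈ -143.92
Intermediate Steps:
W(v) = (-2 + v)*(5 + v)
B(m, Q) = 1/(-6 + Q² + 3*Q) (B(m, Q) = 1/((-10 + Q² + 3*Q) + (6 - 2)) = 1/((-10 + Q² + 3*Q) + 4) = 1/(-6 + Q² + 3*Q))
B(-16, -6) - (4 + 8)² = 1/(-6 + (-6)² + 3*(-6)) - (4 + 8)² = 1/(-6 + 36 - 18) - 1*12² = 1/12 - 1*144 = 1/12 - 144 = -1727/12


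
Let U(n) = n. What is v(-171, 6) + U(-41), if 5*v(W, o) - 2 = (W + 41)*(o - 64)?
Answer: 7337/5 ≈ 1467.4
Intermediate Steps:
v(W, o) = 2/5 + (-64 + o)*(41 + W)/5 (v(W, o) = 2/5 + ((W + 41)*(o - 64))/5 = 2/5 + ((41 + W)*(-64 + o))/5 = 2/5 + ((-64 + o)*(41 + W))/5 = 2/5 + (-64 + o)*(41 + W)/5)
v(-171, 6) + U(-41) = (-2622/5 - 64/5*(-171) + (41/5)*6 + (1/5)*(-171)*6) - 41 = (-2622/5 + 10944/5 + 246/5 - 1026/5) - 41 = 7542/5 - 41 = 7337/5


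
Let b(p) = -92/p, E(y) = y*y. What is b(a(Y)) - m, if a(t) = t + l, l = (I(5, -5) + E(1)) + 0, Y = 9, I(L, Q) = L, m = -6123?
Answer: 91753/15 ≈ 6116.9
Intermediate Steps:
E(y) = y**2
l = 6 (l = (5 + 1**2) + 0 = (5 + 1) + 0 = 6 + 0 = 6)
a(t) = 6 + t (a(t) = t + 6 = 6 + t)
b(a(Y)) - m = -92/(6 + 9) - 1*(-6123) = -92/15 + 6123 = 91753/15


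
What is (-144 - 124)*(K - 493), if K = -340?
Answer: 223244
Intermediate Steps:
(-144 - 124)*(K - 493) = (-144 - 124)*(-340 - 493) = -268*(-833) = 223244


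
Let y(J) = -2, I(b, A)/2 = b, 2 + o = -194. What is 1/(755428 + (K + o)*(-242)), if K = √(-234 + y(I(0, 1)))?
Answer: 200715/161149500176 + 121*I*√59/161149500176 ≈ 1.2455e-6 + 5.7674e-9*I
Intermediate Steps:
o = -196 (o = -2 - 194 = -196)
I(b, A) = 2*b
K = 2*I*√59 (K = √(-234 - 2) = √(-236) = 2*I*√59 ≈ 15.362*I)
1/(755428 + (K + o)*(-242)) = 1/(755428 + (2*I*√59 - 196)*(-242)) = 1/(755428 + (-196 + 2*I*√59)*(-242)) = 1/(755428 + (47432 - 484*I*√59)) = 1/(802860 - 484*I*√59)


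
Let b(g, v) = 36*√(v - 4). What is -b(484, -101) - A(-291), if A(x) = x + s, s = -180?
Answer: 471 - 36*I*√105 ≈ 471.0 - 368.89*I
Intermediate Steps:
A(x) = -180 + x (A(x) = x - 180 = -180 + x)
b(g, v) = 36*√(-4 + v)
-b(484, -101) - A(-291) = -36*√(-4 - 101) - (-180 - 291) = -36*√(-105) - 1*(-471) = -36*I*√105 + 471 = 471 - 36*I*√105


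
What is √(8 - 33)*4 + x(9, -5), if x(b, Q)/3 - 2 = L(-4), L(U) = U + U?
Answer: -18 + 20*I ≈ -18.0 + 20.0*I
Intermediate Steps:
L(U) = 2*U
x(b, Q) = -18 (x(b, Q) = 6 + 3*(2*(-4)) = 6 + 3*(-8) = 6 - 24 = -18)
√(8 - 33)*4 + x(9, -5) = √(8 - 33)*4 - 18 = √(-25)*4 - 18 = (5*I)*4 - 18 = 20*I - 18 = -18 + 20*I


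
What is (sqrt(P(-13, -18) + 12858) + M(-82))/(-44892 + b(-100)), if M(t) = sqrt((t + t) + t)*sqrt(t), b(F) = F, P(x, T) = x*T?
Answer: -sqrt(3273)/22496 + 41*sqrt(3)/22496 ≈ 0.00061362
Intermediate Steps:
P(x, T) = T*x
M(t) = t*sqrt(3) (M(t) = sqrt(2*t + t)*sqrt(t) = sqrt(3*t)*sqrt(t) = (sqrt(3)*sqrt(t))*sqrt(t) = t*sqrt(3))
(sqrt(P(-13, -18) + 12858) + M(-82))/(-44892 + b(-100)) = (sqrt(-18*(-13) + 12858) - 82*sqrt(3))/(-44892 - 100) = (sqrt(234 + 12858) - 82*sqrt(3))/(-44992) = (sqrt(13092) - 82*sqrt(3))*(-1/44992) = (2*sqrt(3273) - 82*sqrt(3))*(-1/44992) = (-82*sqrt(3) + 2*sqrt(3273))*(-1/44992) = -sqrt(3273)/22496 + 41*sqrt(3)/22496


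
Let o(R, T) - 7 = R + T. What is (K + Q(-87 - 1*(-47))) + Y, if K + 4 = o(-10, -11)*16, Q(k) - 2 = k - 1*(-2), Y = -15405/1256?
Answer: -346989/1256 ≈ -276.27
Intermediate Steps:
o(R, T) = 7 + R + T (o(R, T) = 7 + (R + T) = 7 + R + T)
Y = -15405/1256 (Y = -15405*1/1256 = -15405/1256 ≈ -12.265)
Q(k) = 4 + k (Q(k) = 2 + (k - 1*(-2)) = 2 + (k + 2) = 2 + (2 + k) = 4 + k)
K = -228 (K = -4 + (7 - 10 - 11)*16 = -4 - 14*16 = -4 - 224 = -228)
(K + Q(-87 - 1*(-47))) + Y = (-228 + (4 + (-87 - 1*(-47)))) - 15405/1256 = (-228 + (4 + (-87 + 47))) - 15405/1256 = (-228 + (4 - 40)) - 15405/1256 = (-228 - 36) - 15405/1256 = -264 - 15405/1256 = -346989/1256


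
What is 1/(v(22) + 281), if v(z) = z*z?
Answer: 1/765 ≈ 0.0013072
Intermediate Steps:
v(z) = z²
1/(v(22) + 281) = 1/(22² + 281) = 1/(484 + 281) = 1/765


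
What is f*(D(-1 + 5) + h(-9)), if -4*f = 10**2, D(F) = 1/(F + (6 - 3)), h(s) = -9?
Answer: 1550/7 ≈ 221.43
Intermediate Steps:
D(F) = 1/(3 + F) (D(F) = 1/(F + 3) = 1/(3 + F))
f = -25 (f = -1/4*10**2 = -1/4*100 = -25)
f*(D(-1 + 5) + h(-9)) = -25*(1/(3 + (-1 + 5)) - 9) = -25*(1/(3 + 4) - 9) = -25*(1/7 - 9) = -25*(-62/7) = 1550/7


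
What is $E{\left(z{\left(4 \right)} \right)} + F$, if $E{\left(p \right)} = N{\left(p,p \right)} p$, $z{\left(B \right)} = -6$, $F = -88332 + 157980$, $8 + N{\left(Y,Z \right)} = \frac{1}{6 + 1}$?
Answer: $\frac{487866}{7} \approx 69695.0$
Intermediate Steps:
$N{\left(Y,Z \right)} = - \frac{55}{7}$ ($N{\left(Y,Z \right)} = -8 + \frac{1}{6 + 1} = -8 + \frac{1}{7} = - \frac{55}{7}$)
$F = 69648$
$E{\left(p \right)} = - \frac{55 p}{7}$
$E{\left(z{\left(4 \right)} \right)} + F = \left(- \frac{55}{7}\right) \left(-6\right) + 69648 = \frac{330}{7} + 69648 = \frac{487866}{7}$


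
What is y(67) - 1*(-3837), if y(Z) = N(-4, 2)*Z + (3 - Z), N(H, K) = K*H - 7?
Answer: 2768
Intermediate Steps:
N(H, K) = -7 + H*K (N(H, K) = H*K - 7 = -7 + H*K)
y(Z) = 3 - 16*Z (y(Z) = (-7 - 4*2)*Z + (3 - Z) = (-7 - 8)*Z + (3 - Z) = -15*Z + (3 - Z) = 3 - 16*Z)
y(67) - 1*(-3837) = (3 - 16*67) - 1*(-3837) = (3 - 1072) + 3837 = -1069 + 3837 = 2768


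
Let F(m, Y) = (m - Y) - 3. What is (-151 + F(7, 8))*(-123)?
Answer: 19065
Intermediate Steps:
F(m, Y) = -3 + m - Y
(-151 + F(7, 8))*(-123) = (-151 + (-3 + 7 - 1*8))*(-123) = (-151 + (-3 + 7 - 8))*(-123) = (-151 - 4)*(-123) = -155*(-123) = 19065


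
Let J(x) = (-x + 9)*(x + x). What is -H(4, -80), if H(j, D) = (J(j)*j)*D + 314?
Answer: 12486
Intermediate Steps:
J(x) = 2*x*(9 - x) (J(x) = (9 - x)*(2*x) = 2*x*(9 - x))
H(j, D) = 314 + 2*D*j²*(9 - j) (H(j, D) = ((2*j*(9 - j))*j)*D + 314 = (2*j²*(9 - j))*D + 314 = 2*D*j²*(9 - j) + 314 = 314 + 2*D*j²*(9 - j))
-H(4, -80) = -(314 - 2*(-80)*4²*(-9 + 4)) = -(314 - 2*(-80)*16*(-5)) = -(314 - 12800) = -1*(-12486) = 12486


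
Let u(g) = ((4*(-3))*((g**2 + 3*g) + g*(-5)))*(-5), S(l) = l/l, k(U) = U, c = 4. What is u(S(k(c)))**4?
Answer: 12960000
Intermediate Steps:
S(l) = 1
u(g) = -120*g + 60*g**2 (u(g) = -12*((g**2 + 3*g) - 5*g)*(-5) = -12*(g**2 - 2*g)*(-5) = (-12*g**2 + 24*g)*(-5) = -120*g + 60*g**2)
u(S(k(c)))**4 = (60*1*(-2 + 1))**4 = (60*1*(-1))**4 = (-60)**4 = 12960000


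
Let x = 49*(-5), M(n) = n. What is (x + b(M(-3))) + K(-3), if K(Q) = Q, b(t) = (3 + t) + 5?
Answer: -243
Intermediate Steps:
b(t) = 8 + t
x = -245
(x + b(M(-3))) + K(-3) = (-245 + (8 - 3)) - 3 = (-245 + 5) - 3 = -240 - 3 = -243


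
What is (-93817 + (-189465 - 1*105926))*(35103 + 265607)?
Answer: -117038737680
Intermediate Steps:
(-93817 + (-189465 - 1*105926))*(35103 + 265607) = (-93817 + (-189465 - 105926))*300710 = (-93817 - 295391)*300710 = -389208*300710 = -117038737680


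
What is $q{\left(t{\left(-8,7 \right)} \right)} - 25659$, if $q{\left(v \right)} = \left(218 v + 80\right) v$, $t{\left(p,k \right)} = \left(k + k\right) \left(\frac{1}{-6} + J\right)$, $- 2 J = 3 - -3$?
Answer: $\frac{3593351}{9} \approx 3.9926 \cdot 10^{5}$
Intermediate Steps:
$J = -3$ ($J = - \frac{3 - -3}{2} = - \frac{3 + 3}{2} = \left(- \frac{1}{2}\right) 6 = -3$)
$t{\left(p,k \right)} = - \frac{19 k}{3}$ ($t{\left(p,k \right)} = \left(k + k\right) \left(\frac{1}{-6} - 3\right) = 2 k \left(- \frac{1}{6} - 3\right) = 2 k \left(- \frac{19}{6}\right) = - \frac{19 k}{3}$)
$q{\left(v \right)} = v \left(80 + 218 v\right)$ ($q{\left(v \right)} = \left(80 + 218 v\right) v = v \left(80 + 218 v\right)$)
$q{\left(t{\left(-8,7 \right)} \right)} - 25659 = 2 \left(\left(- \frac{19}{3}\right) 7\right) \left(40 + 109 \left(\left(- \frac{19}{3}\right) 7\right)\right) - 25659 = 2 \left(- \frac{133}{3}\right) \left(40 + 109 \left(- \frac{133}{3}\right)\right) - 25659 = 2 \left(- \frac{133}{3}\right) \left(40 - \frac{14497}{3}\right) - 25659 = 2 \left(- \frac{133}{3}\right) \left(- \frac{14377}{3}\right) - 25659 = \frac{3824282}{9} - 25659 = \frac{3593351}{9}$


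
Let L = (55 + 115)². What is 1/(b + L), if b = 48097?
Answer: 1/76997 ≈ 1.2988e-5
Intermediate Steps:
L = 28900 (L = 170² = 28900)
1/(b + L) = 1/(48097 + 28900) = 1/76997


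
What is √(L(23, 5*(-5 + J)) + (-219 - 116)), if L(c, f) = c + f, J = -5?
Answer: I*√362 ≈ 19.026*I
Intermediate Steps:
√(L(23, 5*(-5 + J)) + (-219 - 116)) = √((23 + 5*(-5 - 5)) + (-219 - 116)) = √((23 + 5*(-10)) - 335) = √((23 - 50) - 335) = √(-27 - 335) = √(-362) = I*√362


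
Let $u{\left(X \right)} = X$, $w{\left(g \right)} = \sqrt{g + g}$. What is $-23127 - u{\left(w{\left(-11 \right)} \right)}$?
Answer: $-23127 - i \sqrt{22} \approx -23127.0 - 4.6904 i$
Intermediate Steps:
$w{\left(g \right)} = \sqrt{2} \sqrt{g}$ ($w{\left(g \right)} = \sqrt{2 g} = \sqrt{2} \sqrt{g}$)
$-23127 - u{\left(w{\left(-11 \right)} \right)} = -23127 - \sqrt{2} \sqrt{-11} = -23127 - \sqrt{2} i \sqrt{11} = -23127 - i \sqrt{22}$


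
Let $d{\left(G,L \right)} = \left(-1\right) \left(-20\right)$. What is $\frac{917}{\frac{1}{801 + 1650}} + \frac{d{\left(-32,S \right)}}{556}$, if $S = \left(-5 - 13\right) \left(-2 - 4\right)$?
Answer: $\frac{312411818}{139} \approx 2.2476 \cdot 10^{6}$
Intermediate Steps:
$S = 108$ ($S = \left(-18\right) \left(-6\right) = 108$)
$d{\left(G,L \right)} = 20$
$\frac{917}{\frac{1}{801 + 1650}} + \frac{d{\left(-32,S \right)}}{556} = \frac{917}{\frac{1}{801 + 1650}} + \frac{20}{556} = \frac{917}{\frac{1}{2451}} + 20 \cdot \frac{1}{556} = 917 \frac{1}{\frac{1}{2451}} + \frac{5}{139} = 917 \cdot 2451 + \frac{5}{139} = 2247567 + \frac{5}{139} = \frac{312411818}{139}$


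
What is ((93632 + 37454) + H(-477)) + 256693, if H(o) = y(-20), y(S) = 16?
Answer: 387795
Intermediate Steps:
H(o) = 16
((93632 + 37454) + H(-477)) + 256693 = ((93632 + 37454) + 16) + 256693 = (131086 + 16) + 256693 = 131102 + 256693 = 387795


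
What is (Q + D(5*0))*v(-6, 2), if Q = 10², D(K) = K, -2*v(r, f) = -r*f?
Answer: -600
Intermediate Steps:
v(r, f) = f*r/2 (v(r, f) = -(-1)*r*f/2 = -(-1)*f*r/2 = f*r/2)
Q = 100
(Q + D(5*0))*v(-6, 2) = (100 + 5*0)*((½)*2*(-6)) = (100 + 0)*(-6) = 100*(-6) = -600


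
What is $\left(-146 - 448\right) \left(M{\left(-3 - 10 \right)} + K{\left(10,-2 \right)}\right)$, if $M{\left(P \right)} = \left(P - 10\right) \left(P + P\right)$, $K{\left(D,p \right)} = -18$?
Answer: $-344520$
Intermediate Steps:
$M{\left(P \right)} = 2 P \left(-10 + P\right)$ ($M{\left(P \right)} = \left(-10 + P\right) 2 P = 2 P \left(-10 + P\right)$)
$\left(-146 - 448\right) \left(M{\left(-3 - 10 \right)} + K{\left(10,-2 \right)}\right) = \left(-146 - 448\right) \left(2 \left(-3 - 10\right) \left(-10 - 13\right) - 18\right) = - 594 \left(2 \left(-13\right) \left(-10 - 13\right) - 18\right) = - 594 \left(2 \left(-13\right) \left(-23\right) - 18\right) = - 594 \left(598 - 18\right) = \left(-594\right) 580 = -344520$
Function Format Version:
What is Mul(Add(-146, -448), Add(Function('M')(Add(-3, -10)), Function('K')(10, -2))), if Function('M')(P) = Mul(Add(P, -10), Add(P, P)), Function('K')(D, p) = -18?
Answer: -344520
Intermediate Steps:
Function('M')(P) = Mul(2, P, Add(-10, P)) (Function('M')(P) = Mul(Add(-10, P), Mul(2, P)) = Mul(2, P, Add(-10, P)))
Mul(Add(-146, -448), Add(Function('M')(Add(-3, -10)), Function('K')(10, -2))) = Mul(Add(-146, -448), Add(Mul(2, Add(-3, -10), Add(-10, Add(-3, -10))), -18)) = Mul(-594, Add(Mul(2, -13, Add(-10, -13)), -18)) = Mul(-594, Add(Mul(2, -13, -23), -18)) = Mul(-594, Add(598, -18)) = Mul(-594, 580) = -344520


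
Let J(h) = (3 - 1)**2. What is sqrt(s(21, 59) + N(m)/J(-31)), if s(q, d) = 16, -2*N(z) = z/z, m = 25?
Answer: sqrt(254)/4 ≈ 3.9843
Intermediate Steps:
N(z) = -1/2 (N(z) = -z/(2*z) = -1/2*1 = -1/2)
J(h) = 4 (J(h) = 2**2 = 4)
sqrt(s(21, 59) + N(m)/J(-31)) = sqrt(16 - 1/2/4) = sqrt(16 - 1/2*1/4) = sqrt(16 - 1/8) = sqrt(127/8) = sqrt(254)/4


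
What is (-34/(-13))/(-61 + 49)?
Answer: -17/78 ≈ -0.21795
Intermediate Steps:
(-34/(-13))/(-61 + 49) = (-1/13*(-34))/(-12) = -1/12*34/13 = -17/78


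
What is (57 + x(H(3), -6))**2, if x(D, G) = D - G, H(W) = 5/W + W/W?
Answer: 38809/9 ≈ 4312.1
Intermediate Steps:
H(W) = 1 + 5/W (H(W) = 5/W + 1 = 1 + 5/W)
(57 + x(H(3), -6))**2 = (57 + ((5 + 3)/3 - 1*(-6)))**2 = (57 + ((1/3)*8 + 6))**2 = (57 + (8/3 + 6))**2 = (57 + 26/3)**2 = (197/3)**2 = 38809/9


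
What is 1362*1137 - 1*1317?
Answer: 1547277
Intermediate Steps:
1362*1137 - 1*1317 = 1548594 - 1317 = 1547277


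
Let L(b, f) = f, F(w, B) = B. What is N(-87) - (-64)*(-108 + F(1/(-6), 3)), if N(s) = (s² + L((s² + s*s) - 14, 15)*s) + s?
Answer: -543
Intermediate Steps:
N(s) = s² + 16*s (N(s) = (s² + 15*s) + s = s² + 16*s)
N(-87) - (-64)*(-108 + F(1/(-6), 3)) = -87*(16 - 87) - (-64)*(-108 + 3) = -87*(-71) - (-64)*(-105) = 6177 - 1*6720 = 6177 - 6720 = -543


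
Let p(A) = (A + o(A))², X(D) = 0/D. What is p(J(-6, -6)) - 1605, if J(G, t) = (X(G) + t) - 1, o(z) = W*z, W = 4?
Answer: -380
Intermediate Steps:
o(z) = 4*z
X(D) = 0
J(G, t) = -1 + t (J(G, t) = (0 + t) - 1 = t - 1 = -1 + t)
p(A) = 25*A² (p(A) = (A + 4*A)² = (5*A)² = 25*A²)
p(J(-6, -6)) - 1605 = 25*(-1 - 6)² - 1605 = 25*(-7)² - 1605 = 25*49 - 1605 = 1225 - 1605 = -380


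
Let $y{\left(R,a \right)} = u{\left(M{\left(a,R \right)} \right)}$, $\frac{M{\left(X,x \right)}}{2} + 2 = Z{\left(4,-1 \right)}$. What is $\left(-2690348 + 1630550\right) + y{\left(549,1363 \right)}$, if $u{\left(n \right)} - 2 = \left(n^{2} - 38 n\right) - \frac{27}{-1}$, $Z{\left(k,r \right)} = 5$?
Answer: $-1059961$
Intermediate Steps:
$M{\left(X,x \right)} = 6$ ($M{\left(X,x \right)} = -4 + 2 \cdot 5 = -4 + 10 = 6$)
$u{\left(n \right)} = 29 + n^{2} - 38 n$ ($u{\left(n \right)} = 2 - \left(-27 - n^{2} + 38 n\right) = 2 + \left(\left(n^{2} - 38 n\right) + 27\right) = 2 + \left(27 + n^{2} - 38 n\right) = 29 + n^{2} - 38 n$)
$y{\left(R,a \right)} = -163$ ($y{\left(R,a \right)} = 29 + 6^{2} - 228 = 29 + 36 - 228 = -163$)
$\left(-2690348 + 1630550\right) + y{\left(549,1363 \right)} = \left(-2690348 + 1630550\right) - 163 = -1059798 - 163 = -1059961$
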